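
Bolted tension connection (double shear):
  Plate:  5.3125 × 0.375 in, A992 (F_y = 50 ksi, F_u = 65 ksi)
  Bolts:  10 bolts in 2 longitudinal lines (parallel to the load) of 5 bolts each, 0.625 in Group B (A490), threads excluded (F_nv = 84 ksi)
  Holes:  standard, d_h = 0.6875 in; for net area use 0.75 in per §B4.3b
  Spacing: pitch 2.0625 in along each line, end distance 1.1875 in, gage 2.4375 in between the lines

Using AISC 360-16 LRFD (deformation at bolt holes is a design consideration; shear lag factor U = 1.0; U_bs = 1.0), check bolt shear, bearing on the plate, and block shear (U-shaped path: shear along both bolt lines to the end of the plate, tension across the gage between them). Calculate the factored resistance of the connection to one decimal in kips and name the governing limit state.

163.8 kips (block shear governs)

Bolt shear: A_b = π(0.625)²/4 = 0.3068 in². φR_n = 0.75 × 84 × 0.3068 × 10 × 2 = 386.6 kips.
Bearing (0.375 in plate, F_u = 65 ksi): end bolts L_c = 1.1875 − 0.6875/2 = 0.84375, R_n = min(1.2×0.84375×0.375×65, 2.4×0.625×0.375×65) = 24.68 kips/bolt; interior L_c = 2.0625 − 0.6875 = 1.375, R_n = 36.563 kips/bolt. φR_n = 0.75 × (2×24.68 + 8×36.563) = 256.4 kips.
Block shear: shear path 2×[1.1875+4×2.0625] = 2×9.4375 in, A_gv = 7.0781, A_nv = 2×(9.4375 − 4.5×0.75)×0.375 = 4.5469 in²; tension across gage: (2.4375 − 1×0.75)×0.375 = 0.63281 in². R_n = min(0.6×65×4.5469, 0.6×50×7.0781) + 1.0×65×0.63281 = min(177.33, 212.34) + 41.133 = 218.46 kips. φR_n = 0.75 × 218.46 = 163.8 kips.
Governing: min(386.6, 256.4, 163.8) = 163.8 kips → block shear.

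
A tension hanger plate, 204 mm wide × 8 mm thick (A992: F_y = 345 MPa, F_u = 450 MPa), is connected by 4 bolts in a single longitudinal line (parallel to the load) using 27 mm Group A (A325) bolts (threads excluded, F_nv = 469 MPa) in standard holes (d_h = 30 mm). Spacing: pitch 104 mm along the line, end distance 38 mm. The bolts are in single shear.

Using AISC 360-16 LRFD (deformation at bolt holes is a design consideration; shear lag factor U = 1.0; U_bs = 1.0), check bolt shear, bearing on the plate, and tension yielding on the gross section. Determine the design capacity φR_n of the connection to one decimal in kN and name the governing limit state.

506.7 kN (gross-section yield governs)

Bolt shear: A_b = π(27)²/4 = 572.56 mm². φR_n = 0.75 × 469 × 572.56 × 4 × 1 = 805.6 kN.
Bearing (8 mm plate, F_u = 450 MPa): end bolts L_c = 38 − 30/2 = 23, R_n = min(1.2×23×8×450, 2.4×27×8×450) = 99.36 kN/bolt; interior L_c = 104 − 30 = 74, R_n = 233.28 kN/bolt. φR_n = 0.75 × (1×99.36 + 3×233.28) = 599.4 kN.
Tension yield (gross): A_g = 204×8 = 1632 mm². φR_n = 0.90 × 345 × 1632 = 506.7 kN.
Governing: min(805.6, 599.4, 506.7) = 506.7 kN → gross-section yield.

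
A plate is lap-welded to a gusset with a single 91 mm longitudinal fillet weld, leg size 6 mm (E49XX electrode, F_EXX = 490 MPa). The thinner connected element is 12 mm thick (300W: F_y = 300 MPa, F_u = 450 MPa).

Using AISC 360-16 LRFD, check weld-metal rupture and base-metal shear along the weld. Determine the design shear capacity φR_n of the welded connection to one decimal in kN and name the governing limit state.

85.1 kN (weld metal governs)

Weld metal: throat = 0.707×6 = 4.242 mm, L = 91 mm. φR_n = 0.75 × 0.6 × 490 × 4.242 × 91 = 85.1 kN.
Base metal shear (12 mm plate): yield φR_n = 1.0×0.6×300×12×91 = 196.6 kN; rupture φR_n = 0.75×0.6×450×12×91 = 221.1 kN; take 196.6 kN (yield).
Governing: min(85.1, 196.6) = 85.1 kN → weld metal.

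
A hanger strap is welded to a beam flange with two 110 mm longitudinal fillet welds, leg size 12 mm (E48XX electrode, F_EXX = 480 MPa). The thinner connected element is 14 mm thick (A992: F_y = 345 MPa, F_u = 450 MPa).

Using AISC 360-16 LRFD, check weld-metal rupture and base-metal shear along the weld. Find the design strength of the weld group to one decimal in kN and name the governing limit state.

Weld metal: throat = 0.707×12 = 8.484 mm, L = 2×110 = 220 mm. φR_n = 0.75 × 0.6 × 480 × 8.484 × 220 = 403.2 kN.
Base metal shear (14 mm plate): yield φR_n = 1.0×0.6×345×14×220 = 637.6 kN; rupture φR_n = 0.75×0.6×450×14×220 = 623.7 kN; take 623.7 kN (rupture).
Governing: min(403.2, 623.7) = 403.2 kN → weld metal.

403.2 kN (weld metal governs)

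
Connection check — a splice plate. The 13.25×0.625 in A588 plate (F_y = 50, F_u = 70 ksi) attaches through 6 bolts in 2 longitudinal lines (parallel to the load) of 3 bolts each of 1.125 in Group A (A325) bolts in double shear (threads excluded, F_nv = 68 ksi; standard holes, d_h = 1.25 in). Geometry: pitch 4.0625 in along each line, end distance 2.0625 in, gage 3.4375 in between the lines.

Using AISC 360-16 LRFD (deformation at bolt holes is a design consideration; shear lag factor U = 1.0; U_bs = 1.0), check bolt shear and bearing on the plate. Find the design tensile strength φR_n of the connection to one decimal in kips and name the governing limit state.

467.6 kips (bearing governs)

Bolt shear: A_b = π(1.125)²/4 = 0.99402 in². φR_n = 0.75 × 68 × 0.99402 × 6 × 2 = 608.3 kips.
Bearing (0.625 in plate, F_u = 70 ksi): end bolts L_c = 2.0625 − 1.25/2 = 1.4375, R_n = min(1.2×1.4375×0.625×70, 2.4×1.125×0.625×70) = 75.469 kips/bolt; interior L_c = 4.0625 − 1.25 = 2.8125, R_n = 118.13 kips/bolt. φR_n = 0.75 × (2×75.469 + 4×118.13) = 467.6 kips.
Governing: min(608.3, 467.6) = 467.6 kips → bearing.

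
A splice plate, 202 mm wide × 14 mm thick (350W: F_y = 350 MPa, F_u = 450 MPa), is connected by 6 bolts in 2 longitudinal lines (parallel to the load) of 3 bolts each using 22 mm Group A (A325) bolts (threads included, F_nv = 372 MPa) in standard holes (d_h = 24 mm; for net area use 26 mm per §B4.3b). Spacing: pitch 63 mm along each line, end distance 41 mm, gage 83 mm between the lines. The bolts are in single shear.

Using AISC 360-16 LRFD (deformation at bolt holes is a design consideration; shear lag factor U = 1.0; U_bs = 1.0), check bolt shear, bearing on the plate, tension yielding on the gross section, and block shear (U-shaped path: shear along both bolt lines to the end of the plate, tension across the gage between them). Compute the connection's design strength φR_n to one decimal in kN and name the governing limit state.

636.3 kN (bolt shear governs)

Bolt shear: A_b = π(22)²/4 = 380.13 mm². φR_n = 0.75 × 372 × 380.13 × 6 × 1 = 636.3 kN.
Bearing (14 mm plate, F_u = 450 MPa): end bolts L_c = 41 − 24/2 = 29, R_n = min(1.2×29×14×450, 2.4×22×14×450) = 219.24 kN/bolt; interior L_c = 63 − 24 = 39, R_n = 294.84 kN/bolt. φR_n = 0.75 × (2×219.24 + 4×294.84) = 1213.4 kN.
Tension yield (gross): A_g = 202×14 = 2828 mm². φR_n = 0.90 × 350 × 2828 = 890.8 kN.
Block shear: shear path 2×[41+2×63] = 2×167 mm, A_gv = 4676, A_nv = 2×(167 − 2.5×26)×14 = 2856 mm²; tension across gage: (83 − 1×26)×14 = 798 mm². R_n = min(0.6×450×2856, 0.6×350×4676) + 1.0×450×798 = min(771.12, 981.96) + 359.1 = 1130.2 kN. φR_n = 0.75 × 1130.2 = 847.7 kN.
Governing: min(636.3, 1213.4, 890.8, 847.7) = 636.3 kN → bolt shear.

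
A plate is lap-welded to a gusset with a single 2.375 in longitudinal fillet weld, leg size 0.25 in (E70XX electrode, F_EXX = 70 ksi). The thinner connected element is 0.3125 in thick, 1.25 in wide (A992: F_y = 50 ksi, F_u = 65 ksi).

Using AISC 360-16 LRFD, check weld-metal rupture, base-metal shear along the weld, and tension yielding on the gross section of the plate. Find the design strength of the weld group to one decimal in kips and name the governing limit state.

Weld metal: throat = 0.707×0.25 = 0.17675 in, L = 2.375 in. φR_n = 0.75 × 0.6 × 70 × 0.17675 × 2.375 = 13.2 kips.
Base metal shear (0.3125 in plate): yield φR_n = 1.0×0.6×50×0.3125×2.375 = 22.3 kips; rupture φR_n = 0.75×0.6×65×0.3125×2.375 = 21.7 kips; take 21.7 kips (rupture).
Tension yield (gross): A_g = 1.25×0.3125 = 0.39063 in². φR_n = 0.90 × 50 × 0.39063 = 17.6 kips.
Governing: min(13.2, 21.7, 17.6) = 13.2 kips → weld metal.

13.2 kips (weld metal governs)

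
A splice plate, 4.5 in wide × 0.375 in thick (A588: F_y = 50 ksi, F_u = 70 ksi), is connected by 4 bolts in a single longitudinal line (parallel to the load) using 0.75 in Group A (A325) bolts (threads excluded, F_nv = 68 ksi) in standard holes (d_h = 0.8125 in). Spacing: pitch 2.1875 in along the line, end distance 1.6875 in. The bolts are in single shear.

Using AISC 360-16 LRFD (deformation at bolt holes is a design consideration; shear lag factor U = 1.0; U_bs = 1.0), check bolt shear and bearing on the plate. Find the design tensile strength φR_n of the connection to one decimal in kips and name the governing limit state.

Bolt shear: A_b = π(0.75)²/4 = 0.44179 in². φR_n = 0.75 × 68 × 0.44179 × 4 × 1 = 90.1 kips.
Bearing (0.375 in plate, F_u = 70 ksi): end bolts L_c = 1.6875 − 0.8125/2 = 1.28125, R_n = min(1.2×1.28125×0.375×70, 2.4×0.75×0.375×70) = 40.359 kips/bolt; interior L_c = 2.1875 − 0.8125 = 1.375, R_n = 43.313 kips/bolt. φR_n = 0.75 × (1×40.359 + 3×43.313) = 127.7 kips.
Governing: min(90.1, 127.7) = 90.1 kips → bolt shear.

90.1 kips (bolt shear governs)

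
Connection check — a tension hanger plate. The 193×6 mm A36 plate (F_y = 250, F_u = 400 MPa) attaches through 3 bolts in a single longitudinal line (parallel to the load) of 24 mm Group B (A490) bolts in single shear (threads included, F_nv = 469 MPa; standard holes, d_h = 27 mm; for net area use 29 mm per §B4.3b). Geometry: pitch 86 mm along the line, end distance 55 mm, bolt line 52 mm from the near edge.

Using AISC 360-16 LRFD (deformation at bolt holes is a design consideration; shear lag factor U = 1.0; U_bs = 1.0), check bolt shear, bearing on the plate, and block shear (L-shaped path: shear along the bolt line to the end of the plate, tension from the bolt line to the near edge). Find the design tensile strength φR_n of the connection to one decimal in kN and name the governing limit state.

Bolt shear: A_b = π(24)²/4 = 452.39 mm². φR_n = 0.75 × 469 × 452.39 × 3 × 1 = 477.4 kN.
Bearing (6 mm plate, F_u = 400 MPa): end bolts L_c = 55 − 27/2 = 41.5, R_n = min(1.2×41.5×6×400, 2.4×24×6×400) = 119.52 kN/bolt; interior L_c = 86 − 27 = 59, R_n = 138.24 kN/bolt. φR_n = 0.75 × (1×119.52 + 2×138.24) = 297.0 kN.
Block shear: shear path 1×[55+2×86] = 1×227 mm, A_gv = 1362, A_nv = 1×(227 − 2.5×29)×6 = 927 mm²; tension to near edge: (52 − 0.5×29)×6 = 225 mm². R_n = min(0.6×400×927, 0.6×250×1362) + 1.0×400×225 = min(222.48, 204.3) + 90 = 294.3 kN. φR_n = 0.75 × 294.3 = 220.7 kN.
Governing: min(477.4, 297.0, 220.7) = 220.7 kN → block shear.

220.7 kN (block shear governs)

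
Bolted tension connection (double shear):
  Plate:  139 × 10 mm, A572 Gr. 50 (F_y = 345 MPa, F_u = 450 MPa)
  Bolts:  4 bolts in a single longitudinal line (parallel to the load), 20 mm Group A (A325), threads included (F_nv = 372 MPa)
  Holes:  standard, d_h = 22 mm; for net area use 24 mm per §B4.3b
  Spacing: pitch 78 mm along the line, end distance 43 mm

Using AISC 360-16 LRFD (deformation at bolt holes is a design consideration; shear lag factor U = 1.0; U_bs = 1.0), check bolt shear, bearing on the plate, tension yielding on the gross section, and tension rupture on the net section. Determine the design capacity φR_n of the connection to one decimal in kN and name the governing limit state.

388.1 kN (net-section rupture governs)

Bolt shear: A_b = π(20)²/4 = 314.16 mm². φR_n = 0.75 × 372 × 314.16 × 4 × 2 = 701.2 kN.
Bearing (10 mm plate, F_u = 450 MPa): end bolts L_c = 43 − 22/2 = 32, R_n = min(1.2×32×10×450, 2.4×20×10×450) = 172.8 kN/bolt; interior L_c = 78 − 22 = 56, R_n = 216 kN/bolt. φR_n = 0.75 × (1×172.8 + 3×216) = 615.6 kN.
Tension yield (gross): A_g = 139×10 = 1390 mm². φR_n = 0.90 × 345 × 1390 = 431.6 kN.
Tension rupture (net): A_n = (139 − 1×24)×10 = 1150 mm² (U = 1.0, A_e = A_n). φR_n = 0.75 × 450 × 1150 = 388.1 kN.
Governing: min(701.2, 615.6, 431.6, 388.1) = 388.1 kN → net-section rupture.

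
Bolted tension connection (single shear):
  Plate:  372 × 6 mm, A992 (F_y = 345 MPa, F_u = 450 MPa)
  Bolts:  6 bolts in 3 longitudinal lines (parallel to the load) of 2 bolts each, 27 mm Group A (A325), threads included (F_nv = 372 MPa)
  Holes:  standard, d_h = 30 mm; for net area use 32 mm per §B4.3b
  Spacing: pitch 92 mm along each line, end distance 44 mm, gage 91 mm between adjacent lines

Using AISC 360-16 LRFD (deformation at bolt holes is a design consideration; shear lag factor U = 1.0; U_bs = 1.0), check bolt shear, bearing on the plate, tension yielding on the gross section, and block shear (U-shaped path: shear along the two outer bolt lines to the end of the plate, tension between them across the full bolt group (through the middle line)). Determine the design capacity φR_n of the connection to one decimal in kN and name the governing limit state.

452.8 kN (block shear governs)

Bolt shear: A_b = π(27)²/4 = 572.56 mm². φR_n = 0.75 × 372 × 572.56 × 6 × 1 = 958.5 kN.
Bearing (6 mm plate, F_u = 450 MPa): end bolts L_c = 44 − 30/2 = 29, R_n = min(1.2×29×6×450, 2.4×27×6×450) = 93.96 kN/bolt; interior L_c = 92 − 30 = 62, R_n = 174.96 kN/bolt. φR_n = 0.75 × (3×93.96 + 3×174.96) = 605.1 kN.
Tension yield (gross): A_g = 372×6 = 2232 mm². φR_n = 0.90 × 345 × 2232 = 693.0 kN.
Block shear: shear path 2×[44+1×92] = 2×136 mm, A_gv = 1632, A_nv = 2×(136 − 1.5×32)×6 = 1056 mm²; tension across gage: (182 − 2×32)×6 = 708 mm². R_n = min(0.6×450×1056, 0.6×345×1632) + 1.0×450×708 = min(285.12, 337.82) + 318.6 = 603.72 kN. φR_n = 0.75 × 603.72 = 452.8 kN.
Governing: min(958.5, 605.1, 693.0, 452.8) = 452.8 kN → block shear.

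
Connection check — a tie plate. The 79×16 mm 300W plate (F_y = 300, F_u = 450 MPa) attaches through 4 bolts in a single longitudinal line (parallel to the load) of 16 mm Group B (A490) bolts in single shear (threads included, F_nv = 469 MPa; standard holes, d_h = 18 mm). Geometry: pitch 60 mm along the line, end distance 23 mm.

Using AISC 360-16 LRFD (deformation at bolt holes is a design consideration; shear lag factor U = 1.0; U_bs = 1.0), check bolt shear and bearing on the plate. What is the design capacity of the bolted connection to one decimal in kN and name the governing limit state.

Bolt shear: A_b = π(16)²/4 = 201.06 mm². φR_n = 0.75 × 469 × 201.06 × 4 × 1 = 282.9 kN.
Bearing (16 mm plate, F_u = 450 MPa): end bolts L_c = 23 − 18/2 = 14, R_n = min(1.2×14×16×450, 2.4×16×16×450) = 120.96 kN/bolt; interior L_c = 60 − 18 = 42, R_n = 276.48 kN/bolt. φR_n = 0.75 × (1×120.96 + 3×276.48) = 712.8 kN.
Governing: min(282.9, 712.8) = 282.9 kN → bolt shear.

282.9 kN (bolt shear governs)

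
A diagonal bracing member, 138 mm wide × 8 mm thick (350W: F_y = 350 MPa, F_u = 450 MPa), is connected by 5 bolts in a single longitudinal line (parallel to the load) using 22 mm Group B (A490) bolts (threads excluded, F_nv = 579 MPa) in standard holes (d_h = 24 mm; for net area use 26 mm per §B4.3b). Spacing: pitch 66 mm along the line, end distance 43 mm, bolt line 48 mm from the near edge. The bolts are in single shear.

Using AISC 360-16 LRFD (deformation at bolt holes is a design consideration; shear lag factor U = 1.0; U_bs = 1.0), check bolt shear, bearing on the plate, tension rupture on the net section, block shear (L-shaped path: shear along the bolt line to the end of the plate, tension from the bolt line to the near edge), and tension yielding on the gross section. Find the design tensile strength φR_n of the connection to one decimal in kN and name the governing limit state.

302.4 kN (net-section rupture governs)

Bolt shear: A_b = π(22)²/4 = 380.13 mm². φR_n = 0.75 × 579 × 380.13 × 5 × 1 = 825.4 kN.
Bearing (8 mm plate, F_u = 450 MPa): end bolts L_c = 43 − 24/2 = 31, R_n = min(1.2×31×8×450, 2.4×22×8×450) = 133.92 kN/bolt; interior L_c = 66 − 24 = 42, R_n = 181.44 kN/bolt. φR_n = 0.75 × (1×133.92 + 4×181.44) = 644.8 kN.
Tension rupture (net): A_n = (138 − 1×26)×8 = 896 mm² (U = 1.0, A_e = A_n). φR_n = 0.75 × 450 × 896 = 302.4 kN.
Block shear: shear path 1×[43+4×66] = 1×307 mm, A_gv = 2456, A_nv = 1×(307 − 4.5×26)×8 = 1520 mm²; tension to near edge: (48 − 0.5×26)×8 = 280 mm². R_n = min(0.6×450×1520, 0.6×350×2456) + 1.0×450×280 = min(410.4, 515.76) + 126 = 536.4 kN. φR_n = 0.75 × 536.4 = 402.3 kN.
Tension yield (gross): A_g = 138×8 = 1104 mm². φR_n = 0.90 × 350 × 1104 = 347.8 kN.
Governing: min(825.4, 644.8, 302.4, 402.3, 347.8) = 302.4 kN → net-section rupture.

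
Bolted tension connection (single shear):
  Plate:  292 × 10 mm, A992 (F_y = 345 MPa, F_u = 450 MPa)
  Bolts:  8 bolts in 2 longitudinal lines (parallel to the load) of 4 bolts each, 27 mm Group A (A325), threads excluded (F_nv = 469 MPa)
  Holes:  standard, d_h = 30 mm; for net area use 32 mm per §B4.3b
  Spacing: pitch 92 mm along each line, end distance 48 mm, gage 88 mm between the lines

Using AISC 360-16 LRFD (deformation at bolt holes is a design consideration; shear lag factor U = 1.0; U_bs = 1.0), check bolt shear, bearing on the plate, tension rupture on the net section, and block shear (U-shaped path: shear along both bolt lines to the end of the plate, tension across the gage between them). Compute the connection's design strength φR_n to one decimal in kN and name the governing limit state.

769.5 kN (net-section rupture governs)

Bolt shear: A_b = π(27)²/4 = 572.56 mm². φR_n = 0.75 × 469 × 572.56 × 8 × 1 = 1611.2 kN.
Bearing (10 mm plate, F_u = 450 MPa): end bolts L_c = 48 − 30/2 = 33, R_n = min(1.2×33×10×450, 2.4×27×10×450) = 178.2 kN/bolt; interior L_c = 92 − 30 = 62, R_n = 291.6 kN/bolt. φR_n = 0.75 × (2×178.2 + 6×291.6) = 1579.5 kN.
Tension rupture (net): A_n = (292 − 2×32)×10 = 2280 mm² (U = 1.0, A_e = A_n). φR_n = 0.75 × 450 × 2280 = 769.5 kN.
Block shear: shear path 2×[48+3×92] = 2×324 mm, A_gv = 6480, A_nv = 2×(324 − 3.5×32)×10 = 4240 mm²; tension across gage: (88 − 1×32)×10 = 560 mm². R_n = min(0.6×450×4240, 0.6×345×6480) + 1.0×450×560 = min(1144.8, 1341.4) + 252 = 1396.8 kN. φR_n = 0.75 × 1396.8 = 1047.6 kN.
Governing: min(1611.2, 1579.5, 769.5, 1047.6) = 769.5 kN → net-section rupture.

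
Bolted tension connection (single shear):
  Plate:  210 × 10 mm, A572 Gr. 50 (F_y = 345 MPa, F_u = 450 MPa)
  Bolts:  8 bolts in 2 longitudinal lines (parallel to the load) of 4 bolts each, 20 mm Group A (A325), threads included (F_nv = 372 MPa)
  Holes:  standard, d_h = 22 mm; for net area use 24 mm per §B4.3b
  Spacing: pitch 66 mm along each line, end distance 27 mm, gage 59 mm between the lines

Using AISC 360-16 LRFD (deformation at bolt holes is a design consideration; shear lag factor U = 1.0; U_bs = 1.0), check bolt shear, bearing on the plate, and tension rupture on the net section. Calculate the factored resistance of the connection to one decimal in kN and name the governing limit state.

Bolt shear: A_b = π(20)²/4 = 314.16 mm². φR_n = 0.75 × 372 × 314.16 × 8 × 1 = 701.2 kN.
Bearing (10 mm plate, F_u = 450 MPa): end bolts L_c = 27 − 22/2 = 16, R_n = min(1.2×16×10×450, 2.4×20×10×450) = 86.4 kN/bolt; interior L_c = 66 − 22 = 44, R_n = 216 kN/bolt. φR_n = 0.75 × (2×86.4 + 6×216) = 1101.6 kN.
Tension rupture (net): A_n = (210 − 2×24)×10 = 1620 mm² (U = 1.0, A_e = A_n). φR_n = 0.75 × 450 × 1620 = 546.8 kN.
Governing: min(701.2, 1101.6, 546.8) = 546.8 kN → net-section rupture.

546.8 kN (net-section rupture governs)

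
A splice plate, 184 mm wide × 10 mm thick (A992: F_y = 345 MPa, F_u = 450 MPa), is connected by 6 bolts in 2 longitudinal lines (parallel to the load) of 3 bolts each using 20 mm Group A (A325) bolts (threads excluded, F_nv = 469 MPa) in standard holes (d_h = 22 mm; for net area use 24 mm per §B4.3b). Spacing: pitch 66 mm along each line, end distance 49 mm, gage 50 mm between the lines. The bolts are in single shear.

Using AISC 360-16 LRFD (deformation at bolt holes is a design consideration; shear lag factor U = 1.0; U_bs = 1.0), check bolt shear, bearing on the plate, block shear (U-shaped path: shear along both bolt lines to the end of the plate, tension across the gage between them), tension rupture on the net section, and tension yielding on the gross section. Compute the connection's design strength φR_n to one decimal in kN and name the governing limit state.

459.0 kN (net-section rupture governs)

Bolt shear: A_b = π(20)²/4 = 314.16 mm². φR_n = 0.75 × 469 × 314.16 × 6 × 1 = 663.0 kN.
Bearing (10 mm plate, F_u = 450 MPa): end bolts L_c = 49 − 22/2 = 38, R_n = min(1.2×38×10×450, 2.4×20×10×450) = 205.2 kN/bolt; interior L_c = 66 − 22 = 44, R_n = 216 kN/bolt. φR_n = 0.75 × (2×205.2 + 4×216) = 955.8 kN.
Block shear: shear path 2×[49+2×66] = 2×181 mm, A_gv = 3620, A_nv = 2×(181 − 2.5×24)×10 = 2420 mm²; tension across gage: (50 − 1×24)×10 = 260 mm². R_n = min(0.6×450×2420, 0.6×345×3620) + 1.0×450×260 = min(653.4, 749.34) + 117 = 770.4 kN. φR_n = 0.75 × 770.4 = 577.8 kN.
Tension rupture (net): A_n = (184 − 2×24)×10 = 1360 mm² (U = 1.0, A_e = A_n). φR_n = 0.75 × 450 × 1360 = 459.0 kN.
Tension yield (gross): A_g = 184×10 = 1840 mm². φR_n = 0.90 × 345 × 1840 = 571.3 kN.
Governing: min(663.0, 955.8, 577.8, 459.0, 571.3) = 459.0 kN → net-section rupture.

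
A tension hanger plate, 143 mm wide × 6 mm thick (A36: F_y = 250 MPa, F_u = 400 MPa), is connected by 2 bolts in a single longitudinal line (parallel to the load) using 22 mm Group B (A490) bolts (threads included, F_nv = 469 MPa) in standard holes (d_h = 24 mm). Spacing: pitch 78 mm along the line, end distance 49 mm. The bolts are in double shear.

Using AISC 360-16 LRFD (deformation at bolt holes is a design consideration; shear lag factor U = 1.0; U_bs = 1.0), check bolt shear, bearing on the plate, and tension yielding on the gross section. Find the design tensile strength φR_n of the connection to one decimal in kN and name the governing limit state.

175.0 kN (bearing governs)

Bolt shear: A_b = π(22)²/4 = 380.13 mm². φR_n = 0.75 × 469 × 380.13 × 2 × 2 = 534.8 kN.
Bearing (6 mm plate, F_u = 400 MPa): end bolts L_c = 49 − 24/2 = 37, R_n = min(1.2×37×6×400, 2.4×22×6×400) = 106.56 kN/bolt; interior L_c = 78 − 24 = 54, R_n = 126.72 kN/bolt. φR_n = 0.75 × (1×106.56 + 1×126.72) = 175.0 kN.
Tension yield (gross): A_g = 143×6 = 858 mm². φR_n = 0.90 × 250 × 858 = 193.1 kN.
Governing: min(534.8, 175.0, 193.1) = 175.0 kN → bearing.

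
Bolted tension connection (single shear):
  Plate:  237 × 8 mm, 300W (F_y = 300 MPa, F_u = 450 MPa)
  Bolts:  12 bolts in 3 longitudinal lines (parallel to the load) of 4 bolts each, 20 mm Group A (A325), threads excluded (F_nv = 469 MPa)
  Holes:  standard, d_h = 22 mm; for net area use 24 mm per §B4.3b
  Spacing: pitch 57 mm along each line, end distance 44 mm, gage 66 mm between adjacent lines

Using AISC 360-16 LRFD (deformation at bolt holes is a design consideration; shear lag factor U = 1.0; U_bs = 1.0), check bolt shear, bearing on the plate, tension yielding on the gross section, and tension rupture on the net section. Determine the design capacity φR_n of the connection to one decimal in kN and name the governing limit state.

Bolt shear: A_b = π(20)²/4 = 314.16 mm². φR_n = 0.75 × 469 × 314.16 × 12 × 1 = 1326.1 kN.
Bearing (8 mm plate, F_u = 450 MPa): end bolts L_c = 44 − 22/2 = 33, R_n = min(1.2×33×8×450, 2.4×20×8×450) = 142.56 kN/bolt; interior L_c = 57 − 22 = 35, R_n = 151.2 kN/bolt. φR_n = 0.75 × (3×142.56 + 9×151.2) = 1341.4 kN.
Tension yield (gross): A_g = 237×8 = 1896 mm². φR_n = 0.90 × 300 × 1896 = 511.9 kN.
Tension rupture (net): A_n = (237 − 3×24)×8 = 1320 mm² (U = 1.0, A_e = A_n). φR_n = 0.75 × 450 × 1320 = 445.5 kN.
Governing: min(1326.1, 1341.4, 511.9, 445.5) = 445.5 kN → net-section rupture.

445.5 kN (net-section rupture governs)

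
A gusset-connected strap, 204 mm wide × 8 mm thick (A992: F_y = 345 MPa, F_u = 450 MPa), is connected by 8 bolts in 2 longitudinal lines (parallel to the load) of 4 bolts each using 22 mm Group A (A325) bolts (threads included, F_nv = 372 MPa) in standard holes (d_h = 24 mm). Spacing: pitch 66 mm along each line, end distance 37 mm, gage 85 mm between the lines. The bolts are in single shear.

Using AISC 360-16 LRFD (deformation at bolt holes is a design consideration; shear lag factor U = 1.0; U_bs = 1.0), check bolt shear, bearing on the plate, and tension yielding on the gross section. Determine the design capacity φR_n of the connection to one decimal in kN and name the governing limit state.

506.7 kN (gross-section yield governs)

Bolt shear: A_b = π(22)²/4 = 380.13 mm². φR_n = 0.75 × 372 × 380.13 × 8 × 1 = 848.5 kN.
Bearing (8 mm plate, F_u = 450 MPa): end bolts L_c = 37 − 24/2 = 25, R_n = min(1.2×25×8×450, 2.4×22×8×450) = 108 kN/bolt; interior L_c = 66 − 24 = 42, R_n = 181.44 kN/bolt. φR_n = 0.75 × (2×108 + 6×181.44) = 978.5 kN.
Tension yield (gross): A_g = 204×8 = 1632 mm². φR_n = 0.90 × 345 × 1632 = 506.7 kN.
Governing: min(848.5, 978.5, 506.7) = 506.7 kN → gross-section yield.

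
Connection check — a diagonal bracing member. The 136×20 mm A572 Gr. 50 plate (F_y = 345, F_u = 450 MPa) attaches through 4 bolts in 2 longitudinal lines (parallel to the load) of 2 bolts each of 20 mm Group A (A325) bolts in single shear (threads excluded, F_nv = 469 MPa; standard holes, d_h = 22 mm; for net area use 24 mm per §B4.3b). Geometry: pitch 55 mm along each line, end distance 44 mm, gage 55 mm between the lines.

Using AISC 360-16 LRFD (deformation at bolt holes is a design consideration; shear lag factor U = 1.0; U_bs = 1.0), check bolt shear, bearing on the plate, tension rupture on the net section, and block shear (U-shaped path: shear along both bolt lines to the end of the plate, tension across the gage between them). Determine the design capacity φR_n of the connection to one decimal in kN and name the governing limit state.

Bolt shear: A_b = π(20)²/4 = 314.16 mm². φR_n = 0.75 × 469 × 314.16 × 4 × 1 = 442.0 kN.
Bearing (20 mm plate, F_u = 450 MPa): end bolts L_c = 44 − 22/2 = 33, R_n = min(1.2×33×20×450, 2.4×20×20×450) = 356.4 kN/bolt; interior L_c = 55 − 22 = 33, R_n = 356.4 kN/bolt. φR_n = 0.75 × (2×356.4 + 2×356.4) = 1069.2 kN.
Tension rupture (net): A_n = (136 − 2×24)×20 = 1760 mm² (U = 1.0, A_e = A_n). φR_n = 0.75 × 450 × 1760 = 594.0 kN.
Block shear: shear path 2×[44+1×55] = 2×99 mm, A_gv = 3960, A_nv = 2×(99 − 1.5×24)×20 = 2520 mm²; tension across gage: (55 − 1×24)×20 = 620 mm². R_n = min(0.6×450×2520, 0.6×345×3960) + 1.0×450×620 = min(680.4, 819.72) + 279 = 959.4 kN. φR_n = 0.75 × 959.4 = 719.6 kN.
Governing: min(442.0, 1069.2, 594.0, 719.6) = 442.0 kN → bolt shear.

442.0 kN (bolt shear governs)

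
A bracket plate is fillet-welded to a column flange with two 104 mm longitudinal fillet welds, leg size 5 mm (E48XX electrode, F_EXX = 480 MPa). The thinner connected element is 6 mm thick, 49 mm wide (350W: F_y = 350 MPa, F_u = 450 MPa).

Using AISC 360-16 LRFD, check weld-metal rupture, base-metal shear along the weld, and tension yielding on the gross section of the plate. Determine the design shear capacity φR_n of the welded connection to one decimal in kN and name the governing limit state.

Weld metal: throat = 0.707×5 = 3.535 mm, L = 2×104 = 208 mm. φR_n = 0.75 × 0.6 × 480 × 3.535 × 208 = 158.8 kN.
Base metal shear (6 mm plate): yield φR_n = 1.0×0.6×350×6×208 = 262.1 kN; rupture φR_n = 0.75×0.6×450×6×208 = 252.7 kN; take 252.7 kN (rupture).
Tension yield (gross): A_g = 49×6 = 294 mm². φR_n = 0.90 × 350 × 294 = 92.6 kN.
Governing: min(158.8, 252.7, 92.6) = 92.6 kN → gross-section yield.

92.6 kN (gross-section yield governs)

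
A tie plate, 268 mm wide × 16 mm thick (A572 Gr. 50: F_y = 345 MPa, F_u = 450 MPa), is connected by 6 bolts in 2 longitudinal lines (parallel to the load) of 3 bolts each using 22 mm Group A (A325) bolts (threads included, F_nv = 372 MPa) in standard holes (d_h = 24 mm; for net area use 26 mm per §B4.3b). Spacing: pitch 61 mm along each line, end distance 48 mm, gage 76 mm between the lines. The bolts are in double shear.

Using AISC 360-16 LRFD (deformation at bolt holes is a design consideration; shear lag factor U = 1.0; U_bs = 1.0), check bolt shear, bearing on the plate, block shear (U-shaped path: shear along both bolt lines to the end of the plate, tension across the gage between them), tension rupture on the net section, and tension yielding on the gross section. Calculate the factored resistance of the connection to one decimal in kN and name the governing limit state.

950.4 kN (block shear governs)

Bolt shear: A_b = π(22)²/4 = 380.13 mm². φR_n = 0.75 × 372 × 380.13 × 6 × 2 = 1272.7 kN.
Bearing (16 mm plate, F_u = 450 MPa): end bolts L_c = 48 − 24/2 = 36, R_n = min(1.2×36×16×450, 2.4×22×16×450) = 311.04 kN/bolt; interior L_c = 61 − 24 = 37, R_n = 319.68 kN/bolt. φR_n = 0.75 × (2×311.04 + 4×319.68) = 1425.6 kN.
Block shear: shear path 2×[48+2×61] = 2×170 mm, A_gv = 5440, A_nv = 2×(170 − 2.5×26)×16 = 3360 mm²; tension across gage: (76 − 1×26)×16 = 800 mm². R_n = min(0.6×450×3360, 0.6×345×5440) + 1.0×450×800 = min(907.2, 1126.1) + 360 = 1267.2 kN. φR_n = 0.75 × 1267.2 = 950.4 kN.
Tension rupture (net): A_n = (268 − 2×26)×16 = 3456 mm² (U = 1.0, A_e = A_n). φR_n = 0.75 × 450 × 3456 = 1166.4 kN.
Tension yield (gross): A_g = 268×16 = 4288 mm². φR_n = 0.90 × 345 × 4288 = 1331.4 kN.
Governing: min(1272.7, 1425.6, 950.4, 1166.4, 1331.4) = 950.4 kN → block shear.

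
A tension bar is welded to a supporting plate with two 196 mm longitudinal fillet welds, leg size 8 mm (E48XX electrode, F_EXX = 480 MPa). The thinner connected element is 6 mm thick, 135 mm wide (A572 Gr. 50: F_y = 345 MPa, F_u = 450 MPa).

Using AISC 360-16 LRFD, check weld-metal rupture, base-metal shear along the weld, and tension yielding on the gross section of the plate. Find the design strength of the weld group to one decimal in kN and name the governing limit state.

251.5 kN (gross-section yield governs)

Weld metal: throat = 0.707×8 = 5.656 mm, L = 2×196 = 392 mm. φR_n = 0.75 × 0.6 × 480 × 5.656 × 392 = 478.9 kN.
Base metal shear (6 mm plate): yield φR_n = 1.0×0.6×345×6×392 = 486.9 kN; rupture φR_n = 0.75×0.6×450×6×392 = 476.3 kN; take 476.3 kN (rupture).
Tension yield (gross): A_g = 135×6 = 810 mm². φR_n = 0.90 × 345 × 810 = 251.5 kN.
Governing: min(478.9, 476.3, 251.5) = 251.5 kN → gross-section yield.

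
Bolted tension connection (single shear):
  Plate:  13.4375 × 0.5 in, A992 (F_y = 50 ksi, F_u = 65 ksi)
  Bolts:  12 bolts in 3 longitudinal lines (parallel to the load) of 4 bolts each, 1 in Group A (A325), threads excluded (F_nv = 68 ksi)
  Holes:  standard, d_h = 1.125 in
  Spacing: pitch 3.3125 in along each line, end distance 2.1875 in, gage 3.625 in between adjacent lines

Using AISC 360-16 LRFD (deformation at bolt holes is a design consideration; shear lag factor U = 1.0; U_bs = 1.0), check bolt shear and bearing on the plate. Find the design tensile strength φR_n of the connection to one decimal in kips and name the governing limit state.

Bolt shear: A_b = π(1)²/4 = 0.7854 in². φR_n = 0.75 × 68 × 0.7854 × 12 × 1 = 480.7 kips.
Bearing (0.5 in plate, F_u = 65 ksi): end bolts L_c = 2.1875 − 1.125/2 = 1.625, R_n = min(1.2×1.625×0.5×65, 2.4×1×0.5×65) = 63.375 kips/bolt; interior L_c = 3.3125 − 1.125 = 2.1875, R_n = 78 kips/bolt. φR_n = 0.75 × (3×63.375 + 9×78) = 669.1 kips.
Governing: min(480.7, 669.1) = 480.7 kips → bolt shear.

480.7 kips (bolt shear governs)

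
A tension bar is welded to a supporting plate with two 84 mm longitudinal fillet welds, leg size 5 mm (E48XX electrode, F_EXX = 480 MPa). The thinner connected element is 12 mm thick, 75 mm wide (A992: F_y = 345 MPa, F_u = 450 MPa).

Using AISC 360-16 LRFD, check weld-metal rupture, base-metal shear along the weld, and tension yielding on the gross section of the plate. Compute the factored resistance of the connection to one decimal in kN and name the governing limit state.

128.3 kN (weld metal governs)

Weld metal: throat = 0.707×5 = 3.535 mm, L = 2×84 = 168 mm. φR_n = 0.75 × 0.6 × 480 × 3.535 × 168 = 128.3 kN.
Base metal shear (12 mm plate): yield φR_n = 1.0×0.6×345×12×168 = 417.3 kN; rupture φR_n = 0.75×0.6×450×12×168 = 408.2 kN; take 408.2 kN (rupture).
Tension yield (gross): A_g = 75×12 = 900 mm². φR_n = 0.90 × 345 × 900 = 279.5 kN.
Governing: min(128.3, 408.2, 279.5) = 128.3 kN → weld metal.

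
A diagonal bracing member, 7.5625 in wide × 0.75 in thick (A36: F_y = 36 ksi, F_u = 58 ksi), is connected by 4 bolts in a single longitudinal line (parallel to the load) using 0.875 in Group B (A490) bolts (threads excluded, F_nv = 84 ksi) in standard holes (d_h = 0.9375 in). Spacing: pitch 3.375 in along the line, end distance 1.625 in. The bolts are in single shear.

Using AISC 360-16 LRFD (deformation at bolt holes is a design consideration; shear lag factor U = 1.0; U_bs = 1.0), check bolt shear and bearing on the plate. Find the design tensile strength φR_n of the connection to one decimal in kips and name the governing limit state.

151.5 kips (bolt shear governs)

Bolt shear: A_b = π(0.875)²/4 = 0.60132 in². φR_n = 0.75 × 84 × 0.60132 × 4 × 1 = 151.5 kips.
Bearing (0.75 in plate, F_u = 58 ksi): end bolts L_c = 1.625 − 0.9375/2 = 1.15625, R_n = min(1.2×1.15625×0.75×58, 2.4×0.875×0.75×58) = 60.356 kips/bolt; interior L_c = 3.375 − 0.9375 = 2.4375, R_n = 91.35 kips/bolt. φR_n = 0.75 × (1×60.356 + 3×91.35) = 250.8 kips.
Governing: min(151.5, 250.8) = 151.5 kips → bolt shear.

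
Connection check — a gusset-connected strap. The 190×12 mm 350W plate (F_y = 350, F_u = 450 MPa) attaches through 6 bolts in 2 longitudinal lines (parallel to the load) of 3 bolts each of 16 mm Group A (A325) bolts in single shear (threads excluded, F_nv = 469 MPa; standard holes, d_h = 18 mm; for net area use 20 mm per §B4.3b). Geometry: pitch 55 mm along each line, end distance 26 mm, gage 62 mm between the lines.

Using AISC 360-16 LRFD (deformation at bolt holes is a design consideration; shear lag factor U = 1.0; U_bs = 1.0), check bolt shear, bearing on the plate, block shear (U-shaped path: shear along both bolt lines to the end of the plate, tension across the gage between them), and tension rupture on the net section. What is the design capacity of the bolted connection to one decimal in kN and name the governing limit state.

424.3 kN (bolt shear governs)

Bolt shear: A_b = π(16)²/4 = 201.06 mm². φR_n = 0.75 × 469 × 201.06 × 6 × 1 = 424.3 kN.
Bearing (12 mm plate, F_u = 450 MPa): end bolts L_c = 26 − 18/2 = 17, R_n = min(1.2×17×12×450, 2.4×16×12×450) = 110.16 kN/bolt; interior L_c = 55 − 18 = 37, R_n = 207.36 kN/bolt. φR_n = 0.75 × (2×110.16 + 4×207.36) = 787.3 kN.
Block shear: shear path 2×[26+2×55] = 2×136 mm, A_gv = 3264, A_nv = 2×(136 − 2.5×20)×12 = 2064 mm²; tension across gage: (62 − 1×20)×12 = 504 mm². R_n = min(0.6×450×2064, 0.6×350×3264) + 1.0×450×504 = min(557.28, 685.44) + 226.8 = 784.08 kN. φR_n = 0.75 × 784.08 = 588.1 kN.
Tension rupture (net): A_n = (190 − 2×20)×12 = 1800 mm² (U = 1.0, A_e = A_n). φR_n = 0.75 × 450 × 1800 = 607.5 kN.
Governing: min(424.3, 787.3, 588.1, 607.5) = 424.3 kN → bolt shear.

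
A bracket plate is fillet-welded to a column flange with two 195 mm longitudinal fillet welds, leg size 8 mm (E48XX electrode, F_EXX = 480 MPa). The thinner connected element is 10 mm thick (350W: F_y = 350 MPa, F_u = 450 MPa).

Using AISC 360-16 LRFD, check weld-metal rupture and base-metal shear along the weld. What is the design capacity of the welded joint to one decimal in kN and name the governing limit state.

Weld metal: throat = 0.707×8 = 5.656 mm, L = 2×195 = 390 mm. φR_n = 0.75 × 0.6 × 480 × 5.656 × 390 = 476.5 kN.
Base metal shear (10 mm plate): yield φR_n = 1.0×0.6×350×10×390 = 819.0 kN; rupture φR_n = 0.75×0.6×450×10×390 = 789.8 kN; take 789.8 kN (rupture).
Governing: min(476.5, 789.8) = 476.5 kN → weld metal.

476.5 kN (weld metal governs)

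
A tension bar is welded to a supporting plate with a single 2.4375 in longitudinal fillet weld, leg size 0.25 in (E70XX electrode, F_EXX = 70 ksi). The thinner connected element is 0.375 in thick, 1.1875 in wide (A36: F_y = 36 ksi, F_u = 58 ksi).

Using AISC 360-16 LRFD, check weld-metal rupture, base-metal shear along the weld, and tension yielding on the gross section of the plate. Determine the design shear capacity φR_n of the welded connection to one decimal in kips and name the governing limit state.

13.6 kips (weld metal governs)

Weld metal: throat = 0.707×0.25 = 0.17675 in, L = 2.4375 in. φR_n = 0.75 × 0.6 × 70 × 0.17675 × 2.4375 = 13.6 kips.
Base metal shear (0.375 in plate): yield φR_n = 1.0×0.6×36×0.375×2.4375 = 19.7 kips; rupture φR_n = 0.75×0.6×58×0.375×2.4375 = 23.9 kips; take 19.7 kips (yield).
Tension yield (gross): A_g = 1.1875×0.375 = 0.44531 in². φR_n = 0.90 × 36 × 0.44531 = 14.4 kips.
Governing: min(13.6, 19.7, 14.4) = 13.6 kips → weld metal.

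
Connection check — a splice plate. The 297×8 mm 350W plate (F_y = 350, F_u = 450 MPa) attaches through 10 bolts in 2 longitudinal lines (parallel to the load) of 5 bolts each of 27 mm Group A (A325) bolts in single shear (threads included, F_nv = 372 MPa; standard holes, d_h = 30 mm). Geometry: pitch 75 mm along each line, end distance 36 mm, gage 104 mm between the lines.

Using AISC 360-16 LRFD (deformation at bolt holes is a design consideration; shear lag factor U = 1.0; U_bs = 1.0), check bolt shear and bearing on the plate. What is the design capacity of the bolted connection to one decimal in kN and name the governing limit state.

1302.5 kN (bearing governs)

Bolt shear: A_b = π(27)²/4 = 572.56 mm². φR_n = 0.75 × 372 × 572.56 × 10 × 1 = 1597.4 kN.
Bearing (8 mm plate, F_u = 450 MPa): end bolts L_c = 36 − 30/2 = 21, R_n = min(1.2×21×8×450, 2.4×27×8×450) = 90.72 kN/bolt; interior L_c = 75 − 30 = 45, R_n = 194.4 kN/bolt. φR_n = 0.75 × (2×90.72 + 8×194.4) = 1302.5 kN.
Governing: min(1597.4, 1302.5) = 1302.5 kN → bearing.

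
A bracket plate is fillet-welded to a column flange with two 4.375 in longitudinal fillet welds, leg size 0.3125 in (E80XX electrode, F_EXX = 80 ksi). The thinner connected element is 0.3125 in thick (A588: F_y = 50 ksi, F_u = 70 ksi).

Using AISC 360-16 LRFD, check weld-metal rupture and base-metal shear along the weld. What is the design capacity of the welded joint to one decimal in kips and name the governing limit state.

69.6 kips (weld metal governs)

Weld metal: throat = 0.707×0.3125 = 0.22094 in, L = 2×4.375 = 8.75 in. φR_n = 0.75 × 0.6 × 80 × 0.22094 × 8.75 = 69.6 kips.
Base metal shear (0.3125 in plate): yield φR_n = 1.0×0.6×50×0.3125×8.75 = 82.0 kips; rupture φR_n = 0.75×0.6×70×0.3125×8.75 = 86.1 kips; take 82.0 kips (yield).
Governing: min(69.6, 82.0) = 69.6 kips → weld metal.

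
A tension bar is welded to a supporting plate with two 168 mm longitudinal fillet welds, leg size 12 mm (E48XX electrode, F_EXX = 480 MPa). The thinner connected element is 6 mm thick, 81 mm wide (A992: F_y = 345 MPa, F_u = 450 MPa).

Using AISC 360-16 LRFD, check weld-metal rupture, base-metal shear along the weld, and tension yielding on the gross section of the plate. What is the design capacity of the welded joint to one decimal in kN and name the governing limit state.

Weld metal: throat = 0.707×12 = 8.484 mm, L = 2×168 = 336 mm. φR_n = 0.75 × 0.6 × 480 × 8.484 × 336 = 615.7 kN.
Base metal shear (6 mm plate): yield φR_n = 1.0×0.6×345×6×336 = 417.3 kN; rupture φR_n = 0.75×0.6×450×6×336 = 408.2 kN; take 408.2 kN (rupture).
Tension yield (gross): A_g = 81×6 = 486 mm². φR_n = 0.90 × 345 × 486 = 150.9 kN.
Governing: min(615.7, 408.2, 150.9) = 150.9 kN → gross-section yield.

150.9 kN (gross-section yield governs)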